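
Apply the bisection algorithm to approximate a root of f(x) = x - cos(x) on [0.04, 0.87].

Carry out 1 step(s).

f(x) = x - cos(x)
Initial interval: [0.04, 0.87]

Iteration 1:
  c_1 = (0.040000 + 0.870000)/2 = 0.455000
  f(c_1) = f(0.455000) = -0.443261
  f(a) × f(c) ≥ 0, new interval: [0.455000, 0.870000]

After 1 iteration(s), the approximation is c_1 = 0.455000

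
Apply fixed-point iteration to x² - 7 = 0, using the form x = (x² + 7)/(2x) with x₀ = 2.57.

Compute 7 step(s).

Equation: x² - 7 = 0
Fixed-point form: x = (x² + 7)/(2x)
x₀ = 2.57

x_1 = g(2.570000) = 2.646868
x_2 = g(2.646868) = 2.645752
x_3 = g(2.645752) = 2.645751
x_4 = g(2.645751) = 2.645751
x_5 = g(2.645751) = 2.645751
x_6 = g(2.645751) = 2.645751
x_7 = g(2.645751) = 2.645751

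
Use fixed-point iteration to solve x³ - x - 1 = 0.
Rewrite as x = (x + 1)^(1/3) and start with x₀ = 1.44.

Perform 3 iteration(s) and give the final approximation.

Equation: x³ - x - 1 = 0
Fixed-point form: x = (x + 1)^(1/3)
x₀ = 1.44

x_1 = g(1.440000) = 1.346263
x_2 = g(1.346263) = 1.328798
x_3 = g(1.328798) = 1.325492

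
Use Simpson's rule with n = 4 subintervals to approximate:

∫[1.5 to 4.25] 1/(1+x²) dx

f(x) = 1/(1+x²)
a = 1.5, b = 4.25, n = 4
h = (b - a)/n = 0.687500

Simpson's rule: (h/3)[f(x₀) + 4f(x₁) + 2f(x₂) + ... + f(xₙ)]

x_0 = 1.5000, f(x_0) = 0.307692, coefficient = 1
x_1 = 2.1875, f(x_1) = 0.172856, coefficient = 4
x_2 = 2.8750, f(x_2) = 0.107926, coefficient = 2
x_3 = 3.5625, f(x_3) = 0.073039, coefficient = 4
x_4 = 4.2500, f(x_4) = 0.052459, coefficient = 1

I ≈ (0.687500/3) × 1.559582 = 0.357404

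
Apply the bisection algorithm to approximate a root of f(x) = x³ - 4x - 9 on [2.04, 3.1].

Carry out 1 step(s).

f(x) = x³ - 4x - 9
Initial interval: [2.04, 3.1]

Iteration 1:
  c_1 = (2.040000 + 3.100000)/2 = 2.570000
  f(c_1) = f(2.570000) = -2.305407
  f(a) × f(c) ≥ 0, new interval: [2.570000, 3.100000]

After 1 iteration(s), the approximation is c_1 = 2.570000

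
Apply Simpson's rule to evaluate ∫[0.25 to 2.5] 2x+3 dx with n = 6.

f(x) = 2x+3
a = 0.25, b = 2.5, n = 6
h = (b - a)/n = 0.375000

Simpson's rule: (h/3)[f(x₀) + 4f(x₁) + 2f(x₂) + ... + f(xₙ)]

x_0 = 0.2500, f(x_0) = 3.500000, coefficient = 1
x_1 = 0.6250, f(x_1) = 4.250000, coefficient = 4
x_2 = 1.0000, f(x_2) = 5.000000, coefficient = 2
x_3 = 1.3750, f(x_3) = 5.750000, coefficient = 4
x_4 = 1.7500, f(x_4) = 6.500000, coefficient = 2
x_5 = 2.1250, f(x_5) = 7.250000, coefficient = 4
x_6 = 2.5000, f(x_6) = 8.000000, coefficient = 1

I ≈ (0.375000/3) × 103.500000 = 12.937500
Exact value: 12.937500
Error: 0.000000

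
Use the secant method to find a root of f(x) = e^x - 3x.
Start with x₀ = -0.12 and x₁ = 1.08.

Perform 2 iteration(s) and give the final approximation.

f(x) = e^x - 3x
x₀ = -0.12, x₁ = 1.08

Secant formula: x_{n+1} = x_n - f(x_n)(x_n - x_{n-1})/(f(x_n) - f(x_{n-1}))

Iteration 1:
  f(-0.120000) = 1.246920
  f(1.080000) = -0.295320
  x_2 = 1.080000 - (-0.295320)×(1.080000 - (-0.120000))/(-0.295320 - 1.246920)
       = 0.850215
Iteration 2:
  f(1.080000) = -0.295320
  f(0.850215) = -0.210495
  x_3 = 0.850215 - (-0.210495)×(0.850215 - 1.080000)/(-0.210495 - (-0.295320))
       = 0.280002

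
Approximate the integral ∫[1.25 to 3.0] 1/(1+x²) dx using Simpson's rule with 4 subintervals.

f(x) = 1/(1+x²)
a = 1.25, b = 3.0, n = 4
h = (b - a)/n = 0.437500

Simpson's rule: (h/3)[f(x₀) + 4f(x₁) + 2f(x₂) + ... + f(xₙ)]

x_0 = 1.2500, f(x_0) = 0.390244, coefficient = 1
x_1 = 1.6875, f(x_1) = 0.259898, coefficient = 4
x_2 = 2.1250, f(x_2) = 0.181303, coefficient = 2
x_3 = 2.5625, f(x_3) = 0.132163, coefficient = 4
x_4 = 3.0000, f(x_4) = 0.100000, coefficient = 1

I ≈ (0.437500/3) × 2.421097 = 0.353077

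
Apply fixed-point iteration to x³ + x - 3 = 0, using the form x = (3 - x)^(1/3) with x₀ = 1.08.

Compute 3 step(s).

Equation: x³ + x - 3 = 0
Fixed-point form: x = (3 - x)^(1/3)
x₀ = 1.08

x_1 = g(1.080000) = 1.242893
x_2 = g(1.242893) = 1.206700
x_3 = g(1.206700) = 1.214929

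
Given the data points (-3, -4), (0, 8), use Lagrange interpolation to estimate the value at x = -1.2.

Lagrange interpolation formula:
P(x) = Σ yᵢ × Lᵢ(x)
where Lᵢ(x) = Π_{j≠i} (x - xⱼ)/(xᵢ - xⱼ)

L_0(-1.2) = (-1.2 - 0)/(-3 - 0) = 0.400000
L_1(-1.2) = (-1.2 - (-3))/(0 - (-3)) = 0.600000

P(-1.2) = (-4)×L_0(-1.2) + 8×L_1(-1.2)
P(-1.2) = 3.200000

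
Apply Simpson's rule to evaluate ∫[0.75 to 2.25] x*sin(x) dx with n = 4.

f(x) = x*sin(x)
a = 0.75, b = 2.25, n = 4
h = (b - a)/n = 0.375000

Simpson's rule: (h/3)[f(x₀) + 4f(x₁) + 2f(x₂) + ... + f(xₙ)]

x_0 = 0.7500, f(x_0) = 0.511229, coefficient = 1
x_1 = 1.1250, f(x_1) = 1.015051, coefficient = 4
x_2 = 1.5000, f(x_2) = 1.496242, coefficient = 2
x_3 = 1.8750, f(x_3) = 1.788911, coefficient = 4
x_4 = 2.2500, f(x_4) = 1.750665, coefficient = 1

I ≈ (0.375000/3) × 16.470226 = 2.058778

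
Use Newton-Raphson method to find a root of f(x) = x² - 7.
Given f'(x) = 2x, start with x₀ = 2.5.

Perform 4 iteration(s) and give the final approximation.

f(x) = x² - 7
f'(x) = 2x
x₀ = 2.5

Newton-Raphson formula: x_{n+1} = x_n - f(x_n)/f'(x_n)

Iteration 1:
  f(2.500000) = -0.750000
  f'(2.500000) = 5.000000
  x_1 = 2.500000 - (-0.750000)/5.000000 = 2.650000
Iteration 2:
  f(2.650000) = 0.022500
  f'(2.650000) = 5.300000
  x_2 = 2.650000 - 0.022500/5.300000 = 2.645755
Iteration 3:
  f(2.645755) = 0.000018
  f'(2.645755) = 5.291509
  x_3 = 2.645755 - 0.000018/5.291509 = 2.645751
Iteration 4:
  f(2.645751) = 0.000000
  f'(2.645751) = 5.291503
  x_4 = 2.645751 - 0.000000/5.291503 = 2.645751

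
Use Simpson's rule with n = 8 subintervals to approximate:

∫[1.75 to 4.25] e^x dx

f(x) = e^x
a = 1.75, b = 4.25, n = 8
h = (b - a)/n = 0.312500

Simpson's rule: (h/3)[f(x₀) + 4f(x₁) + 2f(x₂) + ... + f(xₙ)]

x_0 = 1.7500, f(x_0) = 5.754603, coefficient = 1
x_1 = 2.0625, f(x_1) = 7.865609, coefficient = 4
x_2 = 2.3750, f(x_2) = 10.751013, coefficient = 2
x_3 = 2.6875, f(x_3) = 14.694893, coefficient = 4
x_4 = 3.0000, f(x_4) = 20.085537, coefficient = 2
x_5 = 3.3125, f(x_5) = 27.453674, coefficient = 4
x_6 = 3.6250, f(x_6) = 37.524723, coefficient = 2
x_7 = 3.9375, f(x_7) = 51.290215, coefficient = 4
x_8 = 4.2500, f(x_8) = 70.105412, coefficient = 1

I ≈ (0.312500/3) × 617.800127 = 64.354180
Exact value: 64.350810
Error: 0.003370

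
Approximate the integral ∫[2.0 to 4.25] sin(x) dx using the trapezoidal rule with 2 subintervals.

f(x) = sin(x)
a = 2.0, b = 4.25, n = 2
h = (b - a)/n = 1.125000

Trapezoidal rule: (h/2)[f(x₀) + 2f(x₁) + 2f(x₂) + ... + f(xₙ)]

x_0 = 2.0000, f(x_0) = 0.909297, coefficient = 1
x_1 = 3.1250, f(x_1) = 0.016592, coefficient = 2
x_2 = 4.2500, f(x_2) = -0.894989, coefficient = 1

I ≈ (1.125000/2) × 0.047492 = 0.026714
Exact value: 0.029941
Error: 0.003226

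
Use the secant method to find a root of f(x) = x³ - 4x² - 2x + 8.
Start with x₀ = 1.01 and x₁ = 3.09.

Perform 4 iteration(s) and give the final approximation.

f(x) = x³ - 4x² - 2x + 8
x₀ = 1.01, x₁ = 3.09

Secant formula: x_{n+1} = x_n - f(x_n)(x_n - x_{n-1})/(f(x_n) - f(x_{n-1}))

Iteration 1:
  f(1.010000) = 2.929901
  f(3.090000) = -6.868771
  x_2 = 3.090000 - (-6.868771)×(3.090000 - 1.010000)/(-6.868771 - 2.929901)
       = 1.631941
Iteration 2:
  f(3.090000) = -6.868771
  f(1.631941) = -1.570570
  x_3 = 1.631941 - (-1.570570)×(1.631941 - 3.090000)/(-1.570570 - (-6.868771))
       = 1.199722
Iteration 3:
  f(1.631941) = -1.570570
  f(1.199722) = 1.570026
  x_4 = 1.199722 - 1.570026×(1.199722 - 1.631941)/(1.570026 - (-1.570570))
       = 1.415794
Iteration 4:
  f(1.199722) = 1.570026
  f(1.415794) = -0.011557
  x_5 = 1.415794 - (-0.011557)×(1.415794 - 1.199722)/(-0.011557 - 1.570026)
       = 1.414215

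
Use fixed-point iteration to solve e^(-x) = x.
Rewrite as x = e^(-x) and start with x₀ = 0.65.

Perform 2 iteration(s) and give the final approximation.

Equation: e^(-x) = x
Fixed-point form: x = e^(-x)
x₀ = 0.65

x_1 = g(0.650000) = 0.522046
x_2 = g(0.522046) = 0.593306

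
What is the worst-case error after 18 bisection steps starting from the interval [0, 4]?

Bisection error bound: |error| ≤ (b-a)/2^n
|error| ≤ (4 - 0)/2^18 = 4/2^18
|error| ≤ 0.0000152588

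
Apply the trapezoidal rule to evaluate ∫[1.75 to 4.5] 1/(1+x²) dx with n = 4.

f(x) = 1/(1+x²)
a = 1.75, b = 4.5, n = 4
h = (b - a)/n = 0.687500

Trapezoidal rule: (h/2)[f(x₀) + 2f(x₁) + 2f(x₂) + ... + f(xₙ)]

x_0 = 1.7500, f(x_0) = 0.246154, coefficient = 1
x_1 = 2.4375, f(x_1) = 0.144063, coefficient = 2
x_2 = 3.1250, f(x_2) = 0.092888, coefficient = 2
x_3 = 3.8125, f(x_3) = 0.064370, coefficient = 2
x_4 = 4.5000, f(x_4) = 0.047059, coefficient = 1

I ≈ (0.687500/2) × 0.895855 = 0.307950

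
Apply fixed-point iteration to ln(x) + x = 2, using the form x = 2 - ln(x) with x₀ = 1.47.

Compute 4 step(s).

Equation: ln(x) + x = 2
Fixed-point form: x = 2 - ln(x)
x₀ = 1.47

x_1 = g(1.470000) = 1.614738
x_2 = g(1.614738) = 1.520828
x_3 = g(1.520828) = 1.580745
x_4 = g(1.580745) = 1.542104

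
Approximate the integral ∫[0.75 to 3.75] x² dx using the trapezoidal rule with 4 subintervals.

f(x) = x²
a = 0.75, b = 3.75, n = 4
h = (b - a)/n = 0.750000

Trapezoidal rule: (h/2)[f(x₀) + 2f(x₁) + 2f(x₂) + ... + f(xₙ)]

x_0 = 0.7500, f(x_0) = 0.562500, coefficient = 1
x_1 = 1.5000, f(x_1) = 2.250000, coefficient = 2
x_2 = 2.2500, f(x_2) = 5.062500, coefficient = 2
x_3 = 3.0000, f(x_3) = 9.000000, coefficient = 2
x_4 = 3.7500, f(x_4) = 14.062500, coefficient = 1

I ≈ (0.750000/2) × 47.250000 = 17.718750
Exact value: 17.437500
Error: 0.281250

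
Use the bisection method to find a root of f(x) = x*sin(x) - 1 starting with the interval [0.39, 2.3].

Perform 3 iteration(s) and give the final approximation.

f(x) = x*sin(x) - 1
Initial interval: [0.39, 2.3]

Iteration 1:
  c_1 = (0.390000 + 2.300000)/2 = 1.345000
  f(c_1) = f(1.345000) = 0.310859
  f(a) × f(c) < 0, new interval: [0.390000, 1.345000]
Iteration 2:
  c_2 = (0.390000 + 1.345000)/2 = 0.867500
  f(c_2) = f(0.867500) = -0.338345
  f(a) × f(c) ≥ 0, new interval: [0.867500, 1.345000]
Iteration 3:
  c_3 = (0.867500 + 1.345000)/2 = 1.106250
  f(c_3) = f(1.106250) = -0.010985
  f(a) × f(c) ≥ 0, new interval: [1.106250, 1.345000]

After 3 iteration(s), the approximation is c_3 = 1.106250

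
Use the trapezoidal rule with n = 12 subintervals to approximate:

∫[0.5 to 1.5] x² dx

f(x) = x²
a = 0.5, b = 1.5, n = 12
h = (b - a)/n = 0.083333

Trapezoidal rule: (h/2)[f(x₀) + 2f(x₁) + 2f(x₂) + ... + f(xₙ)]

x_0 = 0.5000, f(x_0) = 0.250000, coefficient = 1
x_1 = 0.5833, f(x_1) = 0.340278, coefficient = 2
x_2 = 0.6667, f(x_2) = 0.444444, coefficient = 2
x_3 = 0.7500, f(x_3) = 0.562500, coefficient = 2
x_4 = 0.8333, f(x_4) = 0.694444, coefficient = 2
x_5 = 0.9167, f(x_5) = 0.840278, coefficient = 2
x_6 = 1.0000, f(x_6) = 1.000000, coefficient = 2
x_7 = 1.0833, f(x_7) = 1.173611, coefficient = 2
x_8 = 1.1667, f(x_8) = 1.361111, coefficient = 2
x_9 = 1.2500, f(x_9) = 1.562500, coefficient = 2
x_10 = 1.3333, f(x_10) = 1.777778, coefficient = 2
x_11 = 1.4167, f(x_11) = 2.006944, coefficient = 2
x_12 = 1.5000, f(x_12) = 2.250000, coefficient = 1

I ≈ (0.083333/2) × 26.027778 = 1.084491
Exact value: 1.083333
Error: 0.001157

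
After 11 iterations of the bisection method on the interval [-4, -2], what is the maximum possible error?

Bisection error bound: |error| ≤ (b-a)/2^n
|error| ≤ (-2 - (-4))/2^11 = 2/2^11
|error| ≤ 0.0009765625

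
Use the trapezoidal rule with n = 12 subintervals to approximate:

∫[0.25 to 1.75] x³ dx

f(x) = x³
a = 0.25, b = 1.75, n = 12
h = (b - a)/n = 0.125000

Trapezoidal rule: (h/2)[f(x₀) + 2f(x₁) + 2f(x₂) + ... + f(xₙ)]

x_0 = 0.2500, f(x_0) = 0.015625, coefficient = 1
x_1 = 0.3750, f(x_1) = 0.052734, coefficient = 2
x_2 = 0.5000, f(x_2) = 0.125000, coefficient = 2
x_3 = 0.6250, f(x_3) = 0.244141, coefficient = 2
x_4 = 0.7500, f(x_4) = 0.421875, coefficient = 2
x_5 = 0.8750, f(x_5) = 0.669922, coefficient = 2
x_6 = 1.0000, f(x_6) = 1.000000, coefficient = 2
x_7 = 1.1250, f(x_7) = 1.423828, coefficient = 2
x_8 = 1.2500, f(x_8) = 1.953125, coefficient = 2
x_9 = 1.3750, f(x_9) = 2.599609, coefficient = 2
x_10 = 1.5000, f(x_10) = 3.375000, coefficient = 2
x_11 = 1.6250, f(x_11) = 4.291016, coefficient = 2
x_12 = 1.7500, f(x_12) = 5.359375, coefficient = 1

I ≈ (0.125000/2) × 37.687500 = 2.355469
Exact value: 2.343750
Error: 0.011719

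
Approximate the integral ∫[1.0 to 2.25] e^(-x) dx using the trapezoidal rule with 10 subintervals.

f(x) = e^(-x)
a = 1.0, b = 2.25, n = 10
h = (b - a)/n = 0.125000

Trapezoidal rule: (h/2)[f(x₀) + 2f(x₁) + 2f(x₂) + ... + f(xₙ)]

x_0 = 1.0000, f(x_0) = 0.367879, coefficient = 1
x_1 = 1.1250, f(x_1) = 0.324652, coefficient = 2
x_2 = 1.2500, f(x_2) = 0.286505, coefficient = 2
x_3 = 1.3750, f(x_3) = 0.252840, coefficient = 2
x_4 = 1.5000, f(x_4) = 0.223130, coefficient = 2
x_5 = 1.6250, f(x_5) = 0.196912, coefficient = 2
x_6 = 1.7500, f(x_6) = 0.173774, coefficient = 2
x_7 = 1.8750, f(x_7) = 0.153355, coefficient = 2
x_8 = 2.0000, f(x_8) = 0.135335, coefficient = 2
x_9 = 2.1250, f(x_9) = 0.119433, coefficient = 2
x_10 = 2.2500, f(x_10) = 0.105399, coefficient = 1

I ≈ (0.125000/2) × 4.205150 = 0.262822
Exact value: 0.262480
Error: 0.000342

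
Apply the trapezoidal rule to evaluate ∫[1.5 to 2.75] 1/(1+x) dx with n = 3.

f(x) = 1/(1+x)
a = 1.5, b = 2.75, n = 3
h = (b - a)/n = 0.416667

Trapezoidal rule: (h/2)[f(x₀) + 2f(x₁) + 2f(x₂) + ... + f(xₙ)]

x_0 = 1.5000, f(x_0) = 0.400000, coefficient = 1
x_1 = 1.9167, f(x_1) = 0.342857, coefficient = 2
x_2 = 2.3333, f(x_2) = 0.300000, coefficient = 2
x_3 = 2.7500, f(x_3) = 0.266667, coefficient = 1

I ≈ (0.416667/2) × 1.952381 = 0.406746
Exact value: 0.405465
Error: 0.001281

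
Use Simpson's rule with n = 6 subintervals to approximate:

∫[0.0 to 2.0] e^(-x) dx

f(x) = e^(-x)
a = 0.0, b = 2.0, n = 6
h = (b - a)/n = 0.333333

Simpson's rule: (h/3)[f(x₀) + 4f(x₁) + 2f(x₂) + ... + f(xₙ)]

x_0 = 0.0000, f(x_0) = 1.000000, coefficient = 1
x_1 = 0.3333, f(x_1) = 0.716531, coefficient = 4
x_2 = 0.6667, f(x_2) = 0.513417, coefficient = 2
x_3 = 1.0000, f(x_3) = 0.367879, coefficient = 4
x_4 = 1.3333, f(x_4) = 0.263597, coefficient = 2
x_5 = 1.6667, f(x_5) = 0.188876, coefficient = 4
x_6 = 2.0000, f(x_6) = 0.135335, coefficient = 1

I ≈ (0.333333/3) × 7.782509 = 0.864723
Exact value: 0.864665
Error: 0.000059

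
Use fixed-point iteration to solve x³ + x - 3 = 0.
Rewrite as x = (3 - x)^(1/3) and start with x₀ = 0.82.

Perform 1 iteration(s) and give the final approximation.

Equation: x³ + x - 3 = 0
Fixed-point form: x = (3 - x)^(1/3)
x₀ = 0.82

x_1 = g(0.820000) = 1.296638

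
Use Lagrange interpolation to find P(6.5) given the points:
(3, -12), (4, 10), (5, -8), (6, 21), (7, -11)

Lagrange interpolation formula:
P(x) = Σ yᵢ × Lᵢ(x)
where Lᵢ(x) = Π_{j≠i} (x - xⱼ)/(xᵢ - xⱼ)

L_0(6.5) = (6.5 - 4)/(3 - 4) × (6.5 - 5)/(3 - 5) × (6.5 - 6)/(3 - 6) × (6.5 - 7)/(3 - 7) = -0.039062
L_1(6.5) = (6.5 - 3)/(4 - 3) × (6.5 - 5)/(4 - 5) × (6.5 - 6)/(4 - 6) × (6.5 - 7)/(4 - 7) = 0.218750
L_2(6.5) = (6.5 - 3)/(5 - 3) × (6.5 - 4)/(5 - 4) × (6.5 - 6)/(5 - 6) × (6.5 - 7)/(5 - 7) = -0.546875
L_3(6.5) = (6.5 - 3)/(6 - 3) × (6.5 - 4)/(6 - 4) × (6.5 - 5)/(6 - 5) × (6.5 - 7)/(6 - 7) = 1.093750
L_4(6.5) = (6.5 - 3)/(7 - 3) × (6.5 - 4)/(7 - 4) × (6.5 - 5)/(7 - 5) × (6.5 - 6)/(7 - 6) = 0.273438

P(6.5) = (-12)×L_0(6.5) + 10×L_1(6.5) + (-8)×L_2(6.5) + 21×L_3(6.5) + (-11)×L_4(6.5)
P(6.5) = 26.992188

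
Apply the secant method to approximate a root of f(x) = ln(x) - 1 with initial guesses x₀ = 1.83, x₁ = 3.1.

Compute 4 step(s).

f(x) = ln(x) - 1
x₀ = 1.83, x₁ = 3.1

Secant formula: x_{n+1} = x_n - f(x_n)(x_n - x_{n-1})/(f(x_n) - f(x_{n-1}))

Iteration 1:
  f(1.830000) = -0.395684
  f(3.100000) = 0.131402
  x_2 = 3.100000 - 0.131402×(3.100000 - 1.830000)/(0.131402 - (-0.395684))
       = 2.783390
Iteration 2:
  f(3.100000) = 0.131402
  f(2.783390) = 0.023670
  x_3 = 2.783390 - 0.023670×(2.783390 - 3.100000)/(0.023670 - 0.131402)
       = 2.713828
Iteration 3:
  f(2.783390) = 0.023670
  f(2.713828) = -0.001640
  x_4 = 2.713828 - (-0.001640)×(2.713828 - 2.783390)/(-0.001640 - 0.023670)
       = 2.718335
Iteration 4:
  f(2.713828) = -0.001640
  f(2.718335) = 0.000020
  x_5 = 2.718335 - 0.000020×(2.718335 - 2.713828)/(0.000020 - (-0.001640))
       = 2.718282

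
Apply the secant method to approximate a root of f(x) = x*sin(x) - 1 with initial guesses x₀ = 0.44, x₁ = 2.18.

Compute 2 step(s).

f(x) = x*sin(x) - 1
x₀ = 0.44, x₁ = 2.18

Secant formula: x_{n+1} = x_n - f(x_n)(x_n - x_{n-1})/(f(x_n) - f(x_{n-1}))

Iteration 1:
  f(0.440000) = -0.812587
  f(2.180000) = 0.787827
  x_2 = 2.180000 - 0.787827×(2.180000 - 0.440000)/(0.787827 - (-0.812587))
       = 1.323460
Iteration 2:
  f(2.180000) = 0.787827
  f(1.323460) = 0.283184
  x_3 = 1.323460 - 0.283184×(1.323460 - 2.180000)/(0.283184 - 0.787827)
       = 0.842805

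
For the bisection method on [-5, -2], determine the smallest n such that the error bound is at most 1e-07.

We need (b-a)/2^n ≤ 1e-07
(-2 - (-5))/2^n ≤ 1e-07
3/2^n ≤ 1e-07
2^n ≥ 30000000
n ≥ log₂(30000000) = 24.84
n ≥ 25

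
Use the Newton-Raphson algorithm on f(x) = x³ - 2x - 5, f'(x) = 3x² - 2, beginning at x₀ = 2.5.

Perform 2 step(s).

f(x) = x³ - 2x - 5
f'(x) = 3x² - 2
x₀ = 2.5

Newton-Raphson formula: x_{n+1} = x_n - f(x_n)/f'(x_n)

Iteration 1:
  f(2.500000) = 5.625000
  f'(2.500000) = 16.750000
  x_1 = 2.500000 - 5.625000/16.750000 = 2.164179
Iteration 2:
  f(2.164179) = 0.807945
  f'(2.164179) = 12.051014
  x_2 = 2.164179 - 0.807945/12.051014 = 2.097135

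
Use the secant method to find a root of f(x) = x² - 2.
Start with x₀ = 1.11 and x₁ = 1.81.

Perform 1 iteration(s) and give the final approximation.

f(x) = x² - 2
x₀ = 1.11, x₁ = 1.81

Secant formula: x_{n+1} = x_n - f(x_n)(x_n - x_{n-1})/(f(x_n) - f(x_{n-1}))

Iteration 1:
  f(1.110000) = -0.767900
  f(1.810000) = 1.276100
  x_2 = 1.810000 - 1.276100×(1.810000 - 1.110000)/(1.276100 - (-0.767900))
       = 1.372979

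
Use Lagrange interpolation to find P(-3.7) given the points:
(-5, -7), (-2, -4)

Lagrange interpolation formula:
P(x) = Σ yᵢ × Lᵢ(x)
where Lᵢ(x) = Π_{j≠i} (x - xⱼ)/(xᵢ - xⱼ)

L_0(-3.7) = (-3.7 - (-2))/(-5 - (-2)) = 0.566667
L_1(-3.7) = (-3.7 - (-5))/(-2 - (-5)) = 0.433333

P(-3.7) = (-7)×L_0(-3.7) + (-4)×L_1(-3.7)
P(-3.7) = -5.700000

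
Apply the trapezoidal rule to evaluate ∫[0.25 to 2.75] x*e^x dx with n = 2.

f(x) = x*e^x
a = 0.25, b = 2.75, n = 2
h = (b - a)/n = 1.250000

Trapezoidal rule: (h/2)[f(x₀) + 2f(x₁) + 2f(x₂) + ... + f(xₙ)]

x_0 = 0.2500, f(x_0) = 0.321006, coefficient = 1
x_1 = 1.5000, f(x_1) = 6.722534, coefficient = 2
x_2 = 2.7500, f(x_2) = 43.017238, coefficient = 1

I ≈ (1.250000/2) × 56.783311 = 35.489570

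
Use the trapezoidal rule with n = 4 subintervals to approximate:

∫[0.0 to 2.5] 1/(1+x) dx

f(x) = 1/(1+x)
a = 0.0, b = 2.5, n = 4
h = (b - a)/n = 0.625000

Trapezoidal rule: (h/2)[f(x₀) + 2f(x₁) + 2f(x₂) + ... + f(xₙ)]

x_0 = 0.0000, f(x_0) = 1.000000, coefficient = 1
x_1 = 0.6250, f(x_1) = 0.615385, coefficient = 2
x_2 = 1.2500, f(x_2) = 0.444444, coefficient = 2
x_3 = 1.8750, f(x_3) = 0.347826, coefficient = 2
x_4 = 2.5000, f(x_4) = 0.285714, coefficient = 1

I ≈ (0.625000/2) × 4.101025 = 1.281570
Exact value: 1.252763
Error: 0.028807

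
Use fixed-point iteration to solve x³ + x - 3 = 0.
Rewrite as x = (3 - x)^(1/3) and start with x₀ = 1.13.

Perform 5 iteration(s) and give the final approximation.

Equation: x³ + x - 3 = 0
Fixed-point form: x = (3 - x)^(1/3)
x₀ = 1.13

x_1 = g(1.130000) = 1.232009
x_2 = g(1.232009) = 1.209187
x_3 = g(1.209187) = 1.214367
x_4 = g(1.214367) = 1.213195
x_5 = g(1.213195) = 1.213461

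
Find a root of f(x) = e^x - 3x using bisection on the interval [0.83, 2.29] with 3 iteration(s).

f(x) = e^x - 3x
Initial interval: [0.83, 2.29]

Iteration 1:
  c_1 = (0.830000 + 2.290000)/2 = 1.560000
  f(c_1) = f(1.560000) = 0.078821
  f(a) × f(c) < 0, new interval: [0.830000, 1.560000]
Iteration 2:
  c_2 = (0.830000 + 1.560000)/2 = 1.195000
  f(c_2) = f(1.195000) = -0.281442
  f(a) × f(c) ≥ 0, new interval: [1.195000, 1.560000]
Iteration 3:
  c_3 = (1.195000 + 1.560000)/2 = 1.377500
  f(c_3) = f(1.377500) = -0.167523
  f(a) × f(c) ≥ 0, new interval: [1.377500, 1.560000]

After 3 iteration(s), the approximation is c_3 = 1.377500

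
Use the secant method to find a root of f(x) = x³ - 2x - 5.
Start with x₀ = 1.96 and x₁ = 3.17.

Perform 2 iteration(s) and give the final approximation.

f(x) = x³ - 2x - 5
x₀ = 1.96, x₁ = 3.17

Secant formula: x_{n+1} = x_n - f(x_n)(x_n - x_{n-1})/(f(x_n) - f(x_{n-1}))

Iteration 1:
  f(1.960000) = -1.390464
  f(3.170000) = 20.515013
  x_2 = 3.170000 - 20.515013×(3.170000 - 1.960000)/(20.515013 - (-1.390464))
       = 2.036806
Iteration 2:
  f(3.170000) = 20.515013
  f(2.036806) = -0.623767
  x_3 = 2.036806 - (-0.623767)×(2.036806 - 3.170000)/(-0.623767 - 20.515013)
       = 2.070244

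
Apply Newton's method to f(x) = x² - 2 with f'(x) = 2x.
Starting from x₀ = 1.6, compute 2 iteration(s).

f(x) = x² - 2
f'(x) = 2x
x₀ = 1.6

Newton-Raphson formula: x_{n+1} = x_n - f(x_n)/f'(x_n)

Iteration 1:
  f(1.600000) = 0.560000
  f'(1.600000) = 3.200000
  x_1 = 1.600000 - 0.560000/3.200000 = 1.425000
Iteration 2:
  f(1.425000) = 0.030625
  f'(1.425000) = 2.850000
  x_2 = 1.425000 - 0.030625/2.850000 = 1.414254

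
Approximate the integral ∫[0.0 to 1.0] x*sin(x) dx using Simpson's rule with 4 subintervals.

f(x) = x*sin(x)
a = 0.0, b = 1.0, n = 4
h = (b - a)/n = 0.250000

Simpson's rule: (h/3)[f(x₀) + 4f(x₁) + 2f(x₂) + ... + f(xₙ)]

x_0 = 0.0000, f(x_0) = 0.000000, coefficient = 1
x_1 = 0.2500, f(x_1) = 0.061851, coefficient = 4
x_2 = 0.5000, f(x_2) = 0.239713, coefficient = 2
x_3 = 0.7500, f(x_3) = 0.511229, coefficient = 4
x_4 = 1.0000, f(x_4) = 0.841471, coefficient = 1

I ≈ (0.250000/3) × 3.613217 = 0.301101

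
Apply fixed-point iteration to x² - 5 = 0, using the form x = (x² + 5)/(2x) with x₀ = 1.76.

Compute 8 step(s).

Equation: x² - 5 = 0
Fixed-point form: x = (x² + 5)/(2x)
x₀ = 1.76

x_1 = g(1.760000) = 2.300455
x_2 = g(2.300455) = 2.236969
x_3 = g(2.236969) = 2.236068
x_4 = g(2.236068) = 2.236068
x_5 = g(2.236068) = 2.236068
x_6 = g(2.236068) = 2.236068
x_7 = g(2.236068) = 2.236068
x_8 = g(2.236068) = 2.236068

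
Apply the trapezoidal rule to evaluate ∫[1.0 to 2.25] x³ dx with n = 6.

f(x) = x³
a = 1.0, b = 2.25, n = 6
h = (b - a)/n = 0.208333

Trapezoidal rule: (h/2)[f(x₀) + 2f(x₁) + 2f(x₂) + ... + f(xₙ)]

x_0 = 1.0000, f(x_0) = 1.000000, coefficient = 1
x_1 = 1.2083, f(x_1) = 1.764251, coefficient = 2
x_2 = 1.4167, f(x_2) = 2.843171, coefficient = 2
x_3 = 1.6250, f(x_3) = 4.291016, coefficient = 2
x_4 = 1.8333, f(x_4) = 6.162037, coefficient = 2
x_5 = 2.0417, f(x_5) = 8.510489, coefficient = 2
x_6 = 2.2500, f(x_6) = 11.390625, coefficient = 1

I ≈ (0.208333/2) × 59.532552 = 6.201308
Exact value: 6.157227
Error: 0.044081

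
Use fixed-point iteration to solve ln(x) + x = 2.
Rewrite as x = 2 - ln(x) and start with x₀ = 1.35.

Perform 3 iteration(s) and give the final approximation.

Equation: ln(x) + x = 2
Fixed-point form: x = 2 - ln(x)
x₀ = 1.35

x_1 = g(1.350000) = 1.699895
x_2 = g(1.699895) = 1.469433
x_3 = g(1.469433) = 1.615123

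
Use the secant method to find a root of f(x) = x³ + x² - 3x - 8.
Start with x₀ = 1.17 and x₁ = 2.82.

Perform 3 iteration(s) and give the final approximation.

f(x) = x³ + x² - 3x - 8
x₀ = 1.17, x₁ = 2.82

Secant formula: x_{n+1} = x_n - f(x_n)(x_n - x_{n-1})/(f(x_n) - f(x_{n-1}))

Iteration 1:
  f(1.170000) = -8.539487
  f(2.820000) = 13.918168
  x_2 = 2.820000 - 13.918168×(2.820000 - 1.170000)/(13.918168 - (-8.539487))
       = 1.797410
Iteration 2:
  f(2.820000) = 13.918168
  f(1.797410) = -4.354688
  x_3 = 1.797410 - (-4.354688)×(1.797410 - 2.820000)/(-4.354688 - 13.918168)
       = 2.041108
Iteration 3:
  f(1.797410) = -4.354688
  f(2.041108) = -1.453698
  x_4 = 2.041108 - (-1.453698)×(2.041108 - 1.797410)/(-1.453698 - (-4.354688))
       = 2.163226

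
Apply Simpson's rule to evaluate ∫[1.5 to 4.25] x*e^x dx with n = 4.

f(x) = x*e^x
a = 1.5, b = 4.25, n = 4
h = (b - a)/n = 0.687500

Simpson's rule: (h/3)[f(x₀) + 4f(x₁) + 2f(x₂) + ... + f(xₙ)]

x_0 = 1.5000, f(x_0) = 6.722534, coefficient = 1
x_1 = 2.1875, f(x_1) = 19.496975, coefficient = 4
x_2 = 2.8750, f(x_2) = 50.960594, coefficient = 2
x_3 = 3.5625, f(x_3) = 125.582454, coefficient = 4
x_4 = 4.2500, f(x_4) = 297.948002, coefficient = 1

I ≈ (0.687500/3) × 986.909441 = 226.166747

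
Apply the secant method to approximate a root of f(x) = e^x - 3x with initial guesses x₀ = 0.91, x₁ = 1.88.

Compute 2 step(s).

f(x) = e^x - 3x
x₀ = 0.91, x₁ = 1.88

Secant formula: x_{n+1} = x_n - f(x_n)(x_n - x_{n-1})/(f(x_n) - f(x_{n-1}))

Iteration 1:
  f(0.910000) = -0.245677
  f(1.880000) = 0.913505
  x_2 = 1.880000 - 0.913505×(1.880000 - 0.910000)/(0.913505 - (-0.245677))
       = 1.115582
Iteration 2:
  f(1.880000) = 0.913505
  f(1.115582) = -0.295402
  x_3 = 1.115582 - (-0.295402)×(1.115582 - 1.880000)/(-0.295402 - 0.913505)
       = 1.302371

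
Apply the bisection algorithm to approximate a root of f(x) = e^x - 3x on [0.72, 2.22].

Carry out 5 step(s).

f(x) = e^x - 3x
Initial interval: [0.72, 2.22]

Iteration 1:
  c_1 = (0.720000 + 2.220000)/2 = 1.470000
  f(c_1) = f(1.470000) = -0.060765
  f(a) × f(c) ≥ 0, new interval: [1.470000, 2.220000]
Iteration 2:
  c_2 = (1.470000 + 2.220000)/2 = 1.845000
  f(c_2) = f(1.845000) = 0.793100
  f(a) × f(c) < 0, new interval: [1.470000, 1.845000]
Iteration 3:
  c_3 = (1.470000 + 1.845000)/2 = 1.657500
  f(c_3) = f(1.657500) = 0.273679
  f(a) × f(c) < 0, new interval: [1.470000, 1.657500]
Iteration 4:
  c_4 = (1.470000 + 1.657500)/2 = 1.563750
  f(c_4) = f(1.563750) = 0.085450
  f(a) × f(c) < 0, new interval: [1.470000, 1.563750]
Iteration 5:
  c_5 = (1.470000 + 1.563750)/2 = 1.516875
  f(c_5) = f(1.516875) = 0.007334
  f(a) × f(c) < 0, new interval: [1.470000, 1.516875]

After 5 iteration(s), the approximation is c_5 = 1.516875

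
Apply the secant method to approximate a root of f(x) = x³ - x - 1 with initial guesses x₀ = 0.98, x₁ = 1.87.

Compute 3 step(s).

f(x) = x³ - x - 1
x₀ = 0.98, x₁ = 1.87

Secant formula: x_{n+1} = x_n - f(x_n)(x_n - x_{n-1})/(f(x_n) - f(x_{n-1}))

Iteration 1:
  f(0.980000) = -1.038808
  f(1.870000) = 3.669203
  x_2 = 1.870000 - 3.669203×(1.870000 - 0.980000)/(3.669203 - (-1.038808))
       = 1.176376
Iteration 2:
  f(1.870000) = 3.669203
  f(1.176376) = -0.548437
  x_3 = 1.176376 - (-0.548437)×(1.176376 - 1.870000)/(-0.548437 - 3.669203)
       = 1.266570
Iteration 3:
  f(1.176376) = -0.548437
  f(1.266570) = -0.234737
  x_4 = 1.266570 - (-0.234737)×(1.266570 - 1.176376)/(-0.234737 - (-0.548437))
       = 1.334062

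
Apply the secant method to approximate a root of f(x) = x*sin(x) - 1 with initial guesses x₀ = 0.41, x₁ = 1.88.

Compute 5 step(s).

f(x) = x*sin(x) - 1
x₀ = 0.41, x₁ = 1.88

Secant formula: x_{n+1} = x_n - f(x_n)(x_n - x_{n-1})/(f(x_n) - f(x_{n-1}))

Iteration 1:
  f(0.410000) = -0.836570
  f(1.880000) = 0.790843
  x_2 = 1.880000 - 0.790843×(1.880000 - 0.410000)/(0.790843 - (-0.836570))
       = 1.165652
Iteration 2:
  f(1.880000) = 0.790843
  f(1.165652) = 0.071287
  x_3 = 1.165652 - 0.071287×(1.165652 - 1.880000)/(0.071287 - 0.790843)
       = 1.094881
Iteration 3:
  f(1.165652) = 0.071287
  f(1.094881) = -0.026789
  x_4 = 1.094881 - (-0.026789)×(1.094881 - 1.165652)/(-0.026789 - 0.071287)
       = 1.114212
Iteration 4:
  f(1.094881) = -0.026789
  f(1.114212) = 0.000076
  x_5 = 1.114212 - 0.000076×(1.114212 - 1.094881)/(0.000076 - (-0.026789))
       = 1.114157
Iteration 5:
  f(1.114212) = 0.000076
  f(1.114157) = 0.000000
  x_6 = 1.114157 - 0.000000×(1.114157 - 1.114212)/(0.000000 - 0.000076)
       = 1.114157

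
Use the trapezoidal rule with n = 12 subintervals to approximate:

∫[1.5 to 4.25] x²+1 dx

f(x) = x²+1
a = 1.5, b = 4.25, n = 12
h = (b - a)/n = 0.229167

Trapezoidal rule: (h/2)[f(x₀) + 2f(x₁) + 2f(x₂) + ... + f(xₙ)]

x_0 = 1.5000, f(x_0) = 3.250000, coefficient = 1
x_1 = 1.7292, f(x_1) = 3.990017, coefficient = 2
x_2 = 1.9583, f(x_2) = 4.835069, coefficient = 2
x_3 = 2.1875, f(x_3) = 5.785156, coefficient = 2
x_4 = 2.4167, f(x_4) = 6.840278, coefficient = 2
x_5 = 2.6458, f(x_5) = 8.000434, coefficient = 2
x_6 = 2.8750, f(x_6) = 9.265625, coefficient = 2
x_7 = 3.1042, f(x_7) = 10.635851, coefficient = 2
x_8 = 3.3333, f(x_8) = 12.111111, coefficient = 2
x_9 = 3.5625, f(x_9) = 13.691406, coefficient = 2
x_10 = 3.7917, f(x_10) = 15.376736, coefficient = 2
x_11 = 4.0208, f(x_11) = 17.167101, coefficient = 2
x_12 = 4.2500, f(x_12) = 19.062500, coefficient = 1

I ≈ (0.229167/2) × 237.710069 = 27.237612
Exact value: 27.213542
Error: 0.024070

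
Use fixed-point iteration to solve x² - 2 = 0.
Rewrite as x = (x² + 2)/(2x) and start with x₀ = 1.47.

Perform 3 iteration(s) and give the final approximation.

Equation: x² - 2 = 0
Fixed-point form: x = (x² + 2)/(2x)
x₀ = 1.47

x_1 = g(1.470000) = 1.415272
x_2 = g(1.415272) = 1.414214
x_3 = g(1.414214) = 1.414214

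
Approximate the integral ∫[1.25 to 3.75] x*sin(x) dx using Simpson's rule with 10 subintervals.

f(x) = x*sin(x)
a = 1.25, b = 3.75, n = 10
h = (b - a)/n = 0.250000

Simpson's rule: (h/3)[f(x₀) + 4f(x₁) + 2f(x₂) + ... + f(xₙ)]

x_0 = 1.2500, f(x_0) = 1.186231, coefficient = 1
x_1 = 1.5000, f(x_1) = 1.496242, coefficient = 4
x_2 = 1.7500, f(x_2) = 1.721975, coefficient = 2
x_3 = 2.0000, f(x_3) = 1.818595, coefficient = 4
x_4 = 2.2500, f(x_4) = 1.750665, coefficient = 2
x_5 = 2.5000, f(x_5) = 1.496180, coefficient = 4
x_6 = 2.7500, f(x_6) = 1.049568, coefficient = 2
x_7 = 3.0000, f(x_7) = 0.423360, coefficient = 4
x_8 = 3.2500, f(x_8) = -0.351634, coefficient = 2
x_9 = 3.5000, f(x_9) = -1.227741, coefficient = 4
x_10 = 3.7500, f(x_10) = -2.143355, coefficient = 1

I ≈ (0.250000/3) × 23.410569 = 1.950881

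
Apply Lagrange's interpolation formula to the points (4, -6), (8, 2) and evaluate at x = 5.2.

Lagrange interpolation formula:
P(x) = Σ yᵢ × Lᵢ(x)
where Lᵢ(x) = Π_{j≠i} (x - xⱼ)/(xᵢ - xⱼ)

L_0(5.2) = (5.2 - 8)/(4 - 8) = 0.700000
L_1(5.2) = (5.2 - 4)/(8 - 4) = 0.300000

P(5.2) = (-6)×L_0(5.2) + 2×L_1(5.2)
P(5.2) = -3.600000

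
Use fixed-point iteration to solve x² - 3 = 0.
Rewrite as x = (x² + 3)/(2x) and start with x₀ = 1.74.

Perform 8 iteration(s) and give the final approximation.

Equation: x² - 3 = 0
Fixed-point form: x = (x² + 3)/(2x)
x₀ = 1.74

x_1 = g(1.740000) = 1.732069
x_2 = g(1.732069) = 1.732051
x_3 = g(1.732051) = 1.732051
x_4 = g(1.732051) = 1.732051
x_5 = g(1.732051) = 1.732051
x_6 = g(1.732051) = 1.732051
x_7 = g(1.732051) = 1.732051
x_8 = g(1.732051) = 1.732051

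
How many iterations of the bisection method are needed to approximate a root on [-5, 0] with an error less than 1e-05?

We need (b-a)/2^n ≤ 1e-05
(0 - (-5))/2^n ≤ 1e-05
5/2^n ≤ 1e-05
2^n ≥ 500000
n ≥ log₂(500000) = 18.93
n ≥ 19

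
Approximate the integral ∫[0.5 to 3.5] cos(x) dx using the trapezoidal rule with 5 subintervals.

f(x) = cos(x)
a = 0.5, b = 3.5, n = 5
h = (b - a)/n = 0.600000

Trapezoidal rule: (h/2)[f(x₀) + 2f(x₁) + 2f(x₂) + ... + f(xₙ)]

x_0 = 0.5000, f(x_0) = 0.877583, coefficient = 1
x_1 = 1.1000, f(x_1) = 0.453596, coefficient = 2
x_2 = 1.7000, f(x_2) = -0.128844, coefficient = 2
x_3 = 2.3000, f(x_3) = -0.666276, coefficient = 2
x_4 = 2.9000, f(x_4) = -0.970958, coefficient = 2
x_5 = 3.5000, f(x_5) = -0.936457, coefficient = 1

I ≈ (0.600000/2) × -2.683839 = -0.805152
Exact value: -0.830209
Error: 0.025057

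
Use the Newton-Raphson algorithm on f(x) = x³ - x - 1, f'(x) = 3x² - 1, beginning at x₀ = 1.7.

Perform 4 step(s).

f(x) = x³ - x - 1
f'(x) = 3x² - 1
x₀ = 1.7

Newton-Raphson formula: x_{n+1} = x_n - f(x_n)/f'(x_n)

Iteration 1:
  f(1.700000) = 2.213000
  f'(1.700000) = 7.670000
  x_1 = 1.700000 - 2.213000/7.670000 = 1.411473
Iteration 2:
  f(1.411473) = 0.400544
  f'(1.411473) = 4.976770
  x_2 = 1.411473 - 0.400544/4.976770 = 1.330991
Iteration 3:
  f(1.330991) = 0.026907
  f'(1.330991) = 4.314608
  x_3 = 1.330991 - 0.026907/4.314608 = 1.324754
Iteration 4:
  f(1.324754) = 0.000155
  f'(1.324754) = 4.264922
  x_4 = 1.324754 - 0.000155/4.264922 = 1.324718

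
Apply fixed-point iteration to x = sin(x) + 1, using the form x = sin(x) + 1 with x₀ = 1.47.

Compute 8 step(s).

Equation: x = sin(x) + 1
Fixed-point form: x = sin(x) + 1
x₀ = 1.47

x_1 = g(1.470000) = 1.994924
x_2 = g(1.994924) = 1.911398
x_3 = g(1.911398) = 1.942554
x_4 = g(1.942554) = 1.931690
x_5 = g(1.931690) = 1.935582
x_6 = g(1.935582) = 1.934200
x_7 = g(1.934200) = 1.934692
x_8 = g(1.934692) = 1.934517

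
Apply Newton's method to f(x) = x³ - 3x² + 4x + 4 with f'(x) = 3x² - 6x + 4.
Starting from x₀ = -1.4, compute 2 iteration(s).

f(x) = x³ - 3x² + 4x + 4
f'(x) = 3x² - 6x + 4
x₀ = -1.4

Newton-Raphson formula: x_{n+1} = x_n - f(x_n)/f'(x_n)

Iteration 1:
  f(-1.400000) = -10.224000
  f'(-1.400000) = 18.280000
  x_1 = -1.400000 - (-10.224000)/18.280000 = -0.840700
Iteration 2:
  f(-0.840700) = -2.077319
  f'(-0.840700) = 11.164532
  x_2 = -0.840700 - (-2.077319)/11.164532 = -0.654636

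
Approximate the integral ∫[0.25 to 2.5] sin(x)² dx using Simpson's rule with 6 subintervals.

f(x) = sin(x)²
a = 0.25, b = 2.5, n = 6
h = (b - a)/n = 0.375000

Simpson's rule: (h/3)[f(x₀) + 4f(x₁) + 2f(x₂) + ... + f(xₙ)]

x_0 = 0.2500, f(x_0) = 0.061209, coefficient = 1
x_1 = 0.6250, f(x_1) = 0.342339, coefficient = 4
x_2 = 1.0000, f(x_2) = 0.708073, coefficient = 2
x_3 = 1.3750, f(x_3) = 0.962151, coefficient = 4
x_4 = 1.7500, f(x_4) = 0.968228, coefficient = 2
x_5 = 2.1250, f(x_5) = 0.723044, coefficient = 4
x_6 = 2.5000, f(x_6) = 0.358169, coefficient = 1

I ≈ (0.375000/3) × 11.882116 = 1.485265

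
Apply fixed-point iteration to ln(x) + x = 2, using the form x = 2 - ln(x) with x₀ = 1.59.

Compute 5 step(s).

Equation: ln(x) + x = 2
Fixed-point form: x = 2 - ln(x)
x₀ = 1.59

x_1 = g(1.590000) = 1.536266
x_2 = g(1.536266) = 1.570645
x_3 = g(1.570645) = 1.548514
x_4 = g(1.548514) = 1.562705
x_5 = g(1.562705) = 1.553582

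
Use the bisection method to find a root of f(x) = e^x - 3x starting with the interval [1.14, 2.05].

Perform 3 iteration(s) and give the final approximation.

f(x) = e^x - 3x
Initial interval: [1.14, 2.05]

Iteration 1:
  c_1 = (1.140000 + 2.050000)/2 = 1.595000
  f(c_1) = f(1.595000) = 0.143329
  f(a) × f(c) < 0, new interval: [1.140000, 1.595000]
Iteration 2:
  c_2 = (1.140000 + 1.595000)/2 = 1.367500
  f(c_2) = f(1.367500) = -0.176975
  f(a) × f(c) ≥ 0, new interval: [1.367500, 1.595000]
Iteration 3:
  c_3 = (1.367500 + 1.595000)/2 = 1.481250
  f(c_3) = f(1.481250) = -0.045310
  f(a) × f(c) ≥ 0, new interval: [1.481250, 1.595000]

After 3 iteration(s), the approximation is c_3 = 1.481250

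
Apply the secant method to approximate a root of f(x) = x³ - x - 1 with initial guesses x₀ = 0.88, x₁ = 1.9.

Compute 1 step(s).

f(x) = x³ - x - 1
x₀ = 0.88, x₁ = 1.9

Secant formula: x_{n+1} = x_n - f(x_n)(x_n - x_{n-1})/(f(x_n) - f(x_{n-1}))

Iteration 1:
  f(0.880000) = -1.198528
  f(1.900000) = 3.959000
  x_2 = 1.900000 - 3.959000×(1.900000 - 0.880000)/(3.959000 - (-1.198528))
       = 1.117032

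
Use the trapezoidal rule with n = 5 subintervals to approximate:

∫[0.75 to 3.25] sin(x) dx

f(x) = sin(x)
a = 0.75, b = 3.25, n = 5
h = (b - a)/n = 0.500000

Trapezoidal rule: (h/2)[f(x₀) + 2f(x₁) + 2f(x₂) + ... + f(xₙ)]

x_0 = 0.7500, f(x_0) = 0.681639, coefficient = 1
x_1 = 1.2500, f(x_1) = 0.948985, coefficient = 2
x_2 = 1.7500, f(x_2) = 0.983986, coefficient = 2
x_3 = 2.2500, f(x_3) = 0.778073, coefficient = 2
x_4 = 2.7500, f(x_4) = 0.381661, coefficient = 2
x_5 = 3.2500, f(x_5) = -0.108195, coefficient = 1

I ≈ (0.500000/2) × 6.758853 = 1.689713
Exact value: 1.725819
Error: 0.036105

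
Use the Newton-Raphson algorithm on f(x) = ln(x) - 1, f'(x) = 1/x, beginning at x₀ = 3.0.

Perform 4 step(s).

f(x) = ln(x) - 1
f'(x) = 1/x
x₀ = 3.0

Newton-Raphson formula: x_{n+1} = x_n - f(x_n)/f'(x_n)

Iteration 1:
  f(3.000000) = 0.098612
  f'(3.000000) = 0.333333
  x_1 = 3.000000 - 0.098612/0.333333 = 2.704163
Iteration 2:
  f(2.704163) = -0.005208
  f'(2.704163) = 0.369800
  x_2 = 2.704163 - (-0.005208)/0.369800 = 2.718245
Iteration 3:
  f(2.718245) = -0.000014
  f'(2.718245) = 0.367884
  x_3 = 2.718245 - (-0.000014)/0.367884 = 2.718282
Iteration 4:
  f(2.718282) = 0.000000
  f'(2.718282) = 0.367879
  x_4 = 2.718282 - 0.000000/0.367879 = 2.718282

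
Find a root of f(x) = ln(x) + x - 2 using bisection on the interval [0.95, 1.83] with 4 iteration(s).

f(x) = ln(x) + x - 2
Initial interval: [0.95, 1.83]

Iteration 1:
  c_1 = (0.950000 + 1.830000)/2 = 1.390000
  f(c_1) = f(1.390000) = -0.280696
  f(a) × f(c) ≥ 0, new interval: [1.390000, 1.830000]
Iteration 2:
  c_2 = (1.390000 + 1.830000)/2 = 1.610000
  f(c_2) = f(1.610000) = 0.086234
  f(a) × f(c) < 0, new interval: [1.390000, 1.610000]
Iteration 3:
  c_3 = (1.390000 + 1.610000)/2 = 1.500000
  f(c_3) = f(1.500000) = -0.094535
  f(a) × f(c) ≥ 0, new interval: [1.500000, 1.610000]
Iteration 4:
  c_4 = (1.500000 + 1.610000)/2 = 1.555000
  f(c_4) = f(1.555000) = -0.003524
  f(a) × f(c) ≥ 0, new interval: [1.555000, 1.610000]

After 4 iteration(s), the approximation is c_4 = 1.555000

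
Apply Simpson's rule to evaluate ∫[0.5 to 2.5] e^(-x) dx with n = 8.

f(x) = e^(-x)
a = 0.5, b = 2.5, n = 8
h = (b - a)/n = 0.250000

Simpson's rule: (h/3)[f(x₀) + 4f(x₁) + 2f(x₂) + ... + f(xₙ)]

x_0 = 0.5000, f(x_0) = 0.606531, coefficient = 1
x_1 = 0.7500, f(x_1) = 0.472367, coefficient = 4
x_2 = 1.0000, f(x_2) = 0.367879, coefficient = 2
x_3 = 1.2500, f(x_3) = 0.286505, coefficient = 4
x_4 = 1.5000, f(x_4) = 0.223130, coefficient = 2
x_5 = 1.7500, f(x_5) = 0.173774, coefficient = 4
x_6 = 2.0000, f(x_6) = 0.135335, coefficient = 2
x_7 = 2.2500, f(x_7) = 0.105399, coefficient = 4
x_8 = 2.5000, f(x_8) = 0.082085, coefficient = 1

I ≈ (0.250000/3) × 6.293483 = 0.524457
Exact value: 0.524446
Error: 0.000011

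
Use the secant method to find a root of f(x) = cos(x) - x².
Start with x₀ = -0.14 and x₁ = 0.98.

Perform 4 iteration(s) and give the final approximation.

f(x) = cos(x) - x²
x₀ = -0.14, x₁ = 0.98

Secant formula: x_{n+1} = x_n - f(x_n)(x_n - x_{n-1})/(f(x_n) - f(x_{n-1}))

Iteration 1:
  f(-0.140000) = 0.970616
  f(0.980000) = -0.403377
  x_2 = 0.980000 - (-0.403377)×(0.980000 - (-0.140000))/(-0.403377 - 0.970616)
       = 0.651190
Iteration 2:
  f(0.980000) = -0.403377
  f(0.651190) = 0.371315
  x_3 = 0.651190 - 0.371315×(0.651190 - 0.980000)/(0.371315 - (-0.403377))
       = 0.808791
Iteration 3:
  f(0.651190) = 0.371315
  f(0.808791) = 0.036232
  x_4 = 0.808791 - 0.036232×(0.808791 - 0.651190)/(0.036232 - 0.371315)
       = 0.825832
Iteration 4:
  f(0.808791) = 0.036232
  f(0.825832) = -0.004052
  x_5 = 0.825832 - (-0.004052)×(0.825832 - 0.808791)/(-0.004052 - 0.036232)
       = 0.824118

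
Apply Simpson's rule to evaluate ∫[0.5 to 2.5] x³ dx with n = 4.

f(x) = x³
a = 0.5, b = 2.5, n = 4
h = (b - a)/n = 0.500000

Simpson's rule: (h/3)[f(x₀) + 4f(x₁) + 2f(x₂) + ... + f(xₙ)]

x_0 = 0.5000, f(x_0) = 0.125000, coefficient = 1
x_1 = 1.0000, f(x_1) = 1.000000, coefficient = 4
x_2 = 1.5000, f(x_2) = 3.375000, coefficient = 2
x_3 = 2.0000, f(x_3) = 8.000000, coefficient = 4
x_4 = 2.5000, f(x_4) = 15.625000, coefficient = 1

I ≈ (0.500000/3) × 58.500000 = 9.750000
Exact value: 9.750000
Error: 0.000000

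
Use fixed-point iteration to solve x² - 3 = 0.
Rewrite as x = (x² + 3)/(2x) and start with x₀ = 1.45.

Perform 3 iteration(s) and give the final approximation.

Equation: x² - 3 = 0
Fixed-point form: x = (x² + 3)/(2x)
x₀ = 1.45

x_1 = g(1.450000) = 1.759483
x_2 = g(1.759483) = 1.732265
x_3 = g(1.732265) = 1.732051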